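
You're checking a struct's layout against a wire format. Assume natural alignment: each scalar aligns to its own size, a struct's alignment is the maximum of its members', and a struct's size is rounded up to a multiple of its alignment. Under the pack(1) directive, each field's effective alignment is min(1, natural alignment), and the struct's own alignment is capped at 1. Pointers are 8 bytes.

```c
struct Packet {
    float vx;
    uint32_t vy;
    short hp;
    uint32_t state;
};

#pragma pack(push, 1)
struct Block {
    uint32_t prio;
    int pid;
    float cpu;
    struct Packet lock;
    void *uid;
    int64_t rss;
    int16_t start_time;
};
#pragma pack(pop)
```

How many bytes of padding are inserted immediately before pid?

0

Packet: vx at 0 (size 4, align 4) → ends 4; vy at 4 (size 4, align 4) → ends 8; hp at 8 (size 2, align 2) → ends 10; pad 2 to align 4 for state; state at 12 (size 4, align 4) → ends 16; total 16 bytes, alignment 4
prio at 0 (size 4, align 1) → ends 4
pid at 4 (size 4, align 1) → ends 8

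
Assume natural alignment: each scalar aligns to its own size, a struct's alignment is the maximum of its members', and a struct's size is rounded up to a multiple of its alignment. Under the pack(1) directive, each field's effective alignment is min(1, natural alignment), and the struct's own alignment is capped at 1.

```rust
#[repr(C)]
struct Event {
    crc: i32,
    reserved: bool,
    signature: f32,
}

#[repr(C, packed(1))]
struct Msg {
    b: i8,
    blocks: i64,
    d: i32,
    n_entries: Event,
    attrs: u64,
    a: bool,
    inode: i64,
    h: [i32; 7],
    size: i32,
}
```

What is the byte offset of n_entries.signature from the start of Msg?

Event: 0..4  crc  (4B, 4-aligned); 4..5  reserved  (1B, 1-aligned); 5..8  -- padding (3B); 8..12  signature  (4B, 4-aligned); sizeof = 12, alignof = 4
0..1  b  (1B, 1-aligned)
1..9  blocks  (8B, 1-aligned)
9..13  d  (4B, 1-aligned)
13..25  n_entries  (12B, 1-aligned)
within Event: signature at 8
13 + 8 = 21

21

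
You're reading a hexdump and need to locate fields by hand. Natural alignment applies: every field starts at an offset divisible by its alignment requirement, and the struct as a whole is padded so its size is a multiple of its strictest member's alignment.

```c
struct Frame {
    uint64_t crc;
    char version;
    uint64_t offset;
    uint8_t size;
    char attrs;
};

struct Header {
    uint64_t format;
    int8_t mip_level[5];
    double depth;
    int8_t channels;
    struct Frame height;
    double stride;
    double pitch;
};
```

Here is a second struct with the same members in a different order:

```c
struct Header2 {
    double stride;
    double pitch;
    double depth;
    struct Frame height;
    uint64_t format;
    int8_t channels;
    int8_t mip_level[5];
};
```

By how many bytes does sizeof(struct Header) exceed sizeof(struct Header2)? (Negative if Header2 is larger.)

Frame: crc at 0 (size 8, align 8) → ends 8; version at 8 (size 1, align 1) → ends 9; pad 7 to align 8 for offset; offset at 16 (size 8, align 8) → ends 24; size at 24 (size 1, align 1) → ends 25; attrs at 25 (size 1, align 1) → ends 26; tail pad 6 to reach multiple of 8; total 32 bytes, alignment 8
format at 0 (size 8, align 8) → ends 8
mip_level at 8 (size 5, align 1) → ends 13
pad 3 to align 8 for depth
depth at 16 (size 8, align 8) → ends 24
channels at 24 (size 1, align 1) → ends 25
pad 7 to align 8 for height
height at 32 (size 32, align 8) → ends 64
stride at 64 (size 8, align 8) → ends 72
pitch at 72 (size 8, align 8) → ends 80
total 80 bytes, alignment 8
— Header2 —
stride at 0 (size 8, align 8) → ends 8
pitch at 8 (size 8, align 8) → ends 16
depth at 16 (size 8, align 8) → ends 24
height at 24 (size 32, align 8) → ends 56
format at 56 (size 8, align 8) → ends 64
channels at 64 (size 1, align 1) → ends 65
mip_level at 65 (size 5, align 1) → ends 70
tail pad 2 to reach multiple of 8
total 72 bytes, alignment 8
80 − 72 = 8

8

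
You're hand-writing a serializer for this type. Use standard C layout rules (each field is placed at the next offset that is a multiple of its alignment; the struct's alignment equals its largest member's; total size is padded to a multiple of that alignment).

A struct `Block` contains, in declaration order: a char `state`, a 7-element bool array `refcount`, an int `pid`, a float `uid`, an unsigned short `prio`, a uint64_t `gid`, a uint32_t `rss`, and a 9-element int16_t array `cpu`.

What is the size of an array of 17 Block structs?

state at 0 (size 1, align 1) → ends 1
refcount at 1 (size 7, align 1) → ends 8
pid at 8 (size 4, align 4) → ends 12
uid at 12 (size 4, align 4) → ends 16
prio at 16 (size 2, align 2) → ends 18
pad 6 to align 8 for gid
gid at 24 (size 8, align 8) → ends 32
rss at 32 (size 4, align 4) → ends 36
cpu at 36 (size 18, align 2) → ends 54
tail pad 2 to reach multiple of 8
total 56 bytes, alignment 8
array of 17: 17 × 56 = 952

952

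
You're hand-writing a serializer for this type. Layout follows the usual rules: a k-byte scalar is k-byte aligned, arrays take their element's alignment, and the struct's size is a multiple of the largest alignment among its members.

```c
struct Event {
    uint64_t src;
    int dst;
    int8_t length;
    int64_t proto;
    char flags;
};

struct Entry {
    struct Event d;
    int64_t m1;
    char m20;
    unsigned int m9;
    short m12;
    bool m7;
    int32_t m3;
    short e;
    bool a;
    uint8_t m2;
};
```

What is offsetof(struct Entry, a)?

58

Event: 0..8  src  (8B, 8-aligned); 8..12  dst  (4B, 4-aligned); 12..13  length  (1B, 1-aligned); 13..16  -- padding (3B); 16..24  proto  (8B, 8-aligned); 24..25  flags  (1B, 1-aligned); 25..32  -- tail padding (7B); sizeof = 32, alignof = 8
0..32  d  (32B, 8-aligned)
32..40  m1  (8B, 8-aligned)
40..41  m20  (1B, 1-aligned)
41..44  -- padding (3B)
44..48  m9  (4B, 4-aligned)
48..50  m12  (2B, 2-aligned)
50..51  m7  (1B, 1-aligned)
51..52  -- padding (1B)
52..56  m3  (4B, 4-aligned)
56..58  e  (2B, 2-aligned)
58..59  a  (1B, 1-aligned)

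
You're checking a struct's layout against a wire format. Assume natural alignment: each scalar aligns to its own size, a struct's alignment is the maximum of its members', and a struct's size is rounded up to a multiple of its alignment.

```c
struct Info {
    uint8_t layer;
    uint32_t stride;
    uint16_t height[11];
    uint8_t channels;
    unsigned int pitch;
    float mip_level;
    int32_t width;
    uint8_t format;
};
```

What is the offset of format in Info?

44

layer at 0 (size 1, align 1) → ends 1
pad 3 to align 4 for stride
stride at 4 (size 4, align 4) → ends 8
height at 8 (size 22, align 2) → ends 30
channels at 30 (size 1, align 1) → ends 31
pad 1 to align 4 for pitch
pitch at 32 (size 4, align 4) → ends 36
mip_level at 36 (size 4, align 4) → ends 40
width at 40 (size 4, align 4) → ends 44
format at 44 (size 1, align 1) → ends 45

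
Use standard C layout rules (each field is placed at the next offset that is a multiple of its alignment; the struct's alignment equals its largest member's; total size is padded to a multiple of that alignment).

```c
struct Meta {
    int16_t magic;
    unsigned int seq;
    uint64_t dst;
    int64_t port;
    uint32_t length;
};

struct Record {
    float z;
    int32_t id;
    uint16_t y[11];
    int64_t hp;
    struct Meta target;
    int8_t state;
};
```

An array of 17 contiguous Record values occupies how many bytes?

Meta: magic at 0 (size 2, align 2) → ends 2; pad 2 to align 4 for seq; seq at 4 (size 4, align 4) → ends 8; dst at 8 (size 8, align 8) → ends 16; port at 16 (size 8, align 8) → ends 24; length at 24 (size 4, align 4) → ends 28; tail pad 4 to reach multiple of 8; total 32 bytes, alignment 8
z at 0 (size 4, align 4) → ends 4
id at 4 (size 4, align 4) → ends 8
y at 8 (size 22, align 2) → ends 30
pad 2 to align 8 for hp
hp at 32 (size 8, align 8) → ends 40
target at 40 (size 32, align 8) → ends 72
state at 72 (size 1, align 1) → ends 73
tail pad 7 to reach multiple of 8
total 80 bytes, alignment 8
array of 17: 17 × 80 = 1360

1360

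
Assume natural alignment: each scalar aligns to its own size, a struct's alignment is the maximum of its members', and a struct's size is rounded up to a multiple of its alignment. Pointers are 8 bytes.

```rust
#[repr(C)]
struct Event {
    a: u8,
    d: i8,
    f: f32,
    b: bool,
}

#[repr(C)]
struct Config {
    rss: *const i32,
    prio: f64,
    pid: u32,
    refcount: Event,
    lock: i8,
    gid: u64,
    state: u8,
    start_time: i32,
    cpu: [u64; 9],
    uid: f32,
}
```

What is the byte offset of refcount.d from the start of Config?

Event: a at 0 (size 1, align 1) → ends 1; d at 1 (size 1, align 1) → ends 2; pad 2 to align 4 for f; f at 4 (size 4, align 4) → ends 8; b at 8 (size 1, align 1) → ends 9; tail pad 3 to reach multiple of 4; total 12 bytes, alignment 4
rss at 0 (size 8, align 8) → ends 8
prio at 8 (size 8, align 8) → ends 16
pid at 16 (size 4, align 4) → ends 20
refcount at 20 (size 12, align 4) → ends 32
within Event: d at 1
20 + 1 = 21

21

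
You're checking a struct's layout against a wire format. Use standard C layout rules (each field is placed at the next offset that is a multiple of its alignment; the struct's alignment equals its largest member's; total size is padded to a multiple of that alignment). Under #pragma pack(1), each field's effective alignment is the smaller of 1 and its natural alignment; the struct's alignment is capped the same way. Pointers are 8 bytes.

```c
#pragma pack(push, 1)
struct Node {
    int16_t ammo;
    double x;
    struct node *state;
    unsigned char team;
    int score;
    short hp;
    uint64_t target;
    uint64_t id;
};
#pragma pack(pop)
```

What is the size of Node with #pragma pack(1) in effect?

@0: ammo [2B, align 1] → 2
@2: x [8B, align 1] → 10
@10: state [8B, align 1] → 18
@18: team [1B, align 1] → 19
@19: score [4B, align 1] → 23
@23: hp [2B, align 1] → 25
@25: target [8B, align 1] → 33
@33: id [8B, align 1] → 41
size 41, align 1

41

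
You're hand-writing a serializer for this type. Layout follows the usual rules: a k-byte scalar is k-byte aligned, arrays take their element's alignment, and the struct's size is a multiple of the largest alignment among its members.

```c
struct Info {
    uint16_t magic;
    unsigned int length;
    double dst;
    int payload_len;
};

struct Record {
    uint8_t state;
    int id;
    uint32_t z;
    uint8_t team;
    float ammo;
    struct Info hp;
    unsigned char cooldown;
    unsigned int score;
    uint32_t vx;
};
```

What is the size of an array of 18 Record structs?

1152

Info: magic at 0 (size 2, align 2) → ends 2; pad 2 to align 4 for length; length at 4 (size 4, align 4) → ends 8; dst at 8 (size 8, align 8) → ends 16; payload_len at 16 (size 4, align 4) → ends 20; tail pad 4 to reach multiple of 8; total 24 bytes, alignment 8
state at 0 (size 1, align 1) → ends 1
pad 3 to align 4 for id
id at 4 (size 4, align 4) → ends 8
z at 8 (size 4, align 4) → ends 12
team at 12 (size 1, align 1) → ends 13
pad 3 to align 4 for ammo
ammo at 16 (size 4, align 4) → ends 20
pad 4 to align 8 for hp
hp at 24 (size 24, align 8) → ends 48
cooldown at 48 (size 1, align 1) → ends 49
pad 3 to align 4 for score
score at 52 (size 4, align 4) → ends 56
vx at 56 (size 4, align 4) → ends 60
tail pad 4 to reach multiple of 8
total 64 bytes, alignment 8
array of 18: 18 × 64 = 1152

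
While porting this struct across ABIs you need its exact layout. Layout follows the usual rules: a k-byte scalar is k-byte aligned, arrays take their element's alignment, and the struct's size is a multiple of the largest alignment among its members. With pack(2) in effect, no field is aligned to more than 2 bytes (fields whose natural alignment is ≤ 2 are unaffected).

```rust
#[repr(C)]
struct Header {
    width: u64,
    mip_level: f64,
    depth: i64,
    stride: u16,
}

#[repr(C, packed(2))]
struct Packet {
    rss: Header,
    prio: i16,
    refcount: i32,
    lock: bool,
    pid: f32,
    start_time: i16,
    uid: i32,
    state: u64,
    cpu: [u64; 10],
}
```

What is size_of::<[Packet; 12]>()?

1656

Header: 0..8  width  (8B, 8-aligned); 8..16  mip_level  (8B, 8-aligned); 16..24  depth  (8B, 8-aligned); 24..26  stride  (2B, 2-aligned); 26..32  -- tail padding (6B); sizeof = 32, alignof = 8
0..32  rss  (32B, 2-aligned)
32..34  prio  (2B, 2-aligned)
34..38  refcount  (4B, 2-aligned)
38..39  lock  (1B, 1-aligned)
39..40  -- padding (1B)
40..44  pid  (4B, 2-aligned)
44..46  start_time  (2B, 2-aligned)
46..50  uid  (4B, 2-aligned)
50..58  state  (8B, 2-aligned)
58..138  cpu  (80B, 2-aligned)
sizeof = 138, alignof = 2
array of 12: 12 × 138 = 1656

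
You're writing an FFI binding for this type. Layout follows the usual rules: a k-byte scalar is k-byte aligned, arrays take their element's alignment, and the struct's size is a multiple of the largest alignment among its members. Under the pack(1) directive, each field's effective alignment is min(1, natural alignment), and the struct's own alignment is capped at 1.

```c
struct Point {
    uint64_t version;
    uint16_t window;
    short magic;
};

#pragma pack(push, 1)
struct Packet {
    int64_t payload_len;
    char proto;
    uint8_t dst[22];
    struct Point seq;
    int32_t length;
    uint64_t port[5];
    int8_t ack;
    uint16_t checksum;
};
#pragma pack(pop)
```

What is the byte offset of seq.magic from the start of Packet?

41

Point: 0..8  version  (8B, 8-aligned); 8..10  window  (2B, 2-aligned); 10..12  magic  (2B, 2-aligned); 12..16  -- tail padding (4B); sizeof = 16, alignof = 8
0..8  payload_len  (8B, 1-aligned)
8..9  proto  (1B, 1-aligned)
9..31  dst  (22B, 1-aligned)
31..47  seq  (16B, 1-aligned)
within Point: magic at 10
31 + 10 = 41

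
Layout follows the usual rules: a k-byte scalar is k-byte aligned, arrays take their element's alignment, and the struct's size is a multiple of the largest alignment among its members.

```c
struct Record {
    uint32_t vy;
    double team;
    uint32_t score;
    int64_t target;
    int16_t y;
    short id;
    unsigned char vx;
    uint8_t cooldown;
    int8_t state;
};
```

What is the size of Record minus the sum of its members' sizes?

vy at 0 (size 4, align 4) → ends 4
pad 4 to align 8 for team
team at 8 (size 8, align 8) → ends 16
score at 16 (size 4, align 4) → ends 20
pad 4 to align 8 for target
target at 24 (size 8, align 8) → ends 32
y at 32 (size 2, align 2) → ends 34
id at 34 (size 2, align 2) → ends 36
vx at 36 (size 1, align 1) → ends 37
cooldown at 37 (size 1, align 1) → ends 38
state at 38 (size 1, align 1) → ends 39
tail pad 1 to reach multiple of 8
total 40 bytes, alignment 8
data bytes 31, size 40 → padding 9

9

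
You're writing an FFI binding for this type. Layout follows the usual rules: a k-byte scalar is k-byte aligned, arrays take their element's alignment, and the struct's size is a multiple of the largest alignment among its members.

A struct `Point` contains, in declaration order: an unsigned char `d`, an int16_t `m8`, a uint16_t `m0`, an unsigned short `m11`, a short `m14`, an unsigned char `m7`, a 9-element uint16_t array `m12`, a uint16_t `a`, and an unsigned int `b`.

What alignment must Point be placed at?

member alignments: d=1, m8=2, m0=2, m11=2, m14=2, m7=1, m12=2, a=2, b=4
max = 4

4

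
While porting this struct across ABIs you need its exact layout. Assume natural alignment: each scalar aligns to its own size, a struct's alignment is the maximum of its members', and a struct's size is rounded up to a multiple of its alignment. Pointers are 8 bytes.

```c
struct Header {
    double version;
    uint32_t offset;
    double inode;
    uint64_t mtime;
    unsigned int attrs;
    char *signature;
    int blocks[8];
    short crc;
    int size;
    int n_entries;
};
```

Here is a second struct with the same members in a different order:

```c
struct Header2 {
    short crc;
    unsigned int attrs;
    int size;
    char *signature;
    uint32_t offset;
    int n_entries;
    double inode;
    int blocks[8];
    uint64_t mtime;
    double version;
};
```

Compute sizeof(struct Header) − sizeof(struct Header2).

8

version at 0 (size 8, align 8) → ends 8
offset at 8 (size 4, align 4) → ends 12
pad 4 to align 8 for inode
inode at 16 (size 8, align 8) → ends 24
mtime at 24 (size 8, align 8) → ends 32
attrs at 32 (size 4, align 4) → ends 36
pad 4 to align 8 for signature
signature at 40 (size 8, align 8) → ends 48
blocks at 48 (size 32, align 4) → ends 80
crc at 80 (size 2, align 2) → ends 82
pad 2 to align 4 for size
size at 84 (size 4, align 4) → ends 88
n_entries at 88 (size 4, align 4) → ends 92
tail pad 4 to reach multiple of 8
total 96 bytes, alignment 8
— Header2 —
crc at 0 (size 2, align 2) → ends 2
pad 2 to align 4 for attrs
attrs at 4 (size 4, align 4) → ends 8
size at 8 (size 4, align 4) → ends 12
pad 4 to align 8 for signature
signature at 16 (size 8, align 8) → ends 24
offset at 24 (size 4, align 4) → ends 28
n_entries at 28 (size 4, align 4) → ends 32
inode at 32 (size 8, align 8) → ends 40
blocks at 40 (size 32, align 4) → ends 72
mtime at 72 (size 8, align 8) → ends 80
version at 80 (size 8, align 8) → ends 88
total 88 bytes, alignment 8
96 − 88 = 8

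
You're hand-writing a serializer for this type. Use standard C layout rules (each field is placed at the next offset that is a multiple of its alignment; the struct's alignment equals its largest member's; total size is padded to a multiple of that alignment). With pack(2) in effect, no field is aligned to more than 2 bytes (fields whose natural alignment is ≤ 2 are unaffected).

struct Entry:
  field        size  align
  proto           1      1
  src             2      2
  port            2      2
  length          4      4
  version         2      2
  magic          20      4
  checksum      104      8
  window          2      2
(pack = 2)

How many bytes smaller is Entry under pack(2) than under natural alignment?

14

natural layout:
  @0: proto [1B, align 1] → 1
  +1 pad (align 2)
  @2: src [2B, align 2] → 4
  @4: port [2B, align 2] → 6
  +2 pad (align 4)
  @8: length [4B, align 4] → 12
  @12: version [2B, align 2] → 14
  +2 pad (align 4)
  @16: magic [20B, align 4] → 36
  +4 pad (align 8)
  @40: checksum [104B, align 8] → 144
  @144: window [2B, align 2] → 146
  +6 tail pad (align 8)
  size 152, align 8
packed(2) layout:
  @0: proto [1B, align 1] → 1
  +1 pad (align 2)
  @2: src [2B, align 2] → 4
  @4: port [2B, align 2] → 6
  @6: length [4B, align 2] → 10
  @10: version [2B, align 2] → 12
  @12: magic [20B, align 2] → 32
  @32: checksum [104B, align 2] → 136
  @136: window [2B, align 2] → 138
  size 138, align 2
152 − 138 = 14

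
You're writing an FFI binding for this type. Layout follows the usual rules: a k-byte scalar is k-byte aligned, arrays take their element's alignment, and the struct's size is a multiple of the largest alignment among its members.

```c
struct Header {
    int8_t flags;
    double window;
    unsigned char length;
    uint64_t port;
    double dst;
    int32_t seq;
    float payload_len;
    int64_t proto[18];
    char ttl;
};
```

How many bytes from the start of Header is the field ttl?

192

@0: flags [1B, align 1] → 1
+7 pad (align 8)
@8: window [8B, align 8] → 16
@16: length [1B, align 1] → 17
+7 pad (align 8)
@24: port [8B, align 8] → 32
@32: dst [8B, align 8] → 40
@40: seq [4B, align 4] → 44
@44: payload_len [4B, align 4] → 48
@48: proto [144B, align 8] → 192
@192: ttl [1B, align 1] → 193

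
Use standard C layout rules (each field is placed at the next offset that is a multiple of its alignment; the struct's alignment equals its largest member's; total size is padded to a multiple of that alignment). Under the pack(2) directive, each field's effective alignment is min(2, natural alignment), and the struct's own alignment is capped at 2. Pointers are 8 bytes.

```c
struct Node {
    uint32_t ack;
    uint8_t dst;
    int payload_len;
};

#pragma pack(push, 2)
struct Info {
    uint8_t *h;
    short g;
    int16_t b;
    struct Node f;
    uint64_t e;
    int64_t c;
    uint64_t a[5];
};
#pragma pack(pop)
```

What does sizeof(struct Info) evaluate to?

Node: ack at 0 (size 4, align 4) → ends 4; dst at 4 (size 1, align 1) → ends 5; pad 3 to align 4 for payload_len; payload_len at 8 (size 4, align 4) → ends 12; total 12 bytes, alignment 4
h at 0 (size 8, align 2) → ends 8
g at 8 (size 2, align 2) → ends 10
b at 10 (size 2, align 2) → ends 12
f at 12 (size 12, align 2) → ends 24
e at 24 (size 8, align 2) → ends 32
c at 32 (size 8, align 2) → ends 40
a at 40 (size 40, align 2) → ends 80
total 80 bytes, alignment 2

80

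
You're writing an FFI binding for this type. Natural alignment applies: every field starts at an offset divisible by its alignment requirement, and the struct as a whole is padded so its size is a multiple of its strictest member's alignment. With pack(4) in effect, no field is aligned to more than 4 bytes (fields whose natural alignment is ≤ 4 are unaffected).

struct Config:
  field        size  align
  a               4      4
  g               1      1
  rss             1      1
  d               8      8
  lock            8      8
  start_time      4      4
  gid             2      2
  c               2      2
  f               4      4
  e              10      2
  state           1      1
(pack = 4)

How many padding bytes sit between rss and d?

2

a at 0 (size 4, align 4) → ends 4
g at 4 (size 1, align 1) → ends 5
rss at 5 (size 1, align 1) → ends 6
pad 2 to align 4 for d
d at 8 (size 8, align 4) → ends 16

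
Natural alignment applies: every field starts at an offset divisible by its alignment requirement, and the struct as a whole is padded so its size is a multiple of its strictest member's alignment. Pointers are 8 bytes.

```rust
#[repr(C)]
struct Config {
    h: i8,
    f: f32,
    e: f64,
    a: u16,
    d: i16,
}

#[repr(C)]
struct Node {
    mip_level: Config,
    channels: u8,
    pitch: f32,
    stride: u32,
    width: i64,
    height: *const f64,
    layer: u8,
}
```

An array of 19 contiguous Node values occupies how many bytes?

Config: @0: h [1B, align 1] → 1; +3 pad (align 4); @4: f [4B, align 4] → 8; @8: e [8B, align 8] → 16; @16: a [2B, align 2] → 18; @18: d [2B, align 2] → 20; +4 tail pad (align 8); size 24, align 8
@0: mip_level [24B, align 8] → 24
@24: channels [1B, align 1] → 25
+3 pad (align 4)
@28: pitch [4B, align 4] → 32
@32: stride [4B, align 4] → 36
+4 pad (align 8)
@40: width [8B, align 8] → 48
@48: height [8B, align 8] → 56
@56: layer [1B, align 1] → 57
+7 tail pad (align 8)
size 64, align 8
array of 19: 19 × 64 = 1216

1216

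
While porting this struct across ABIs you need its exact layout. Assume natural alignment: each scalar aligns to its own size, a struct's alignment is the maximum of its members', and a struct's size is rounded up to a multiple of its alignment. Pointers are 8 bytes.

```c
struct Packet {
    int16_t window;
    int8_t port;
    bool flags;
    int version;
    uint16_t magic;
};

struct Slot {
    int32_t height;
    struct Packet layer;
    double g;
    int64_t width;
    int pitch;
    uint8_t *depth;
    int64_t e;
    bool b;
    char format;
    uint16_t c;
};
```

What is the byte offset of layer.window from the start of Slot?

4

Packet: @0: window [2B, align 2] → 2; @2: port [1B, align 1] → 3; @3: flags [1B, align 1] → 4; @4: version [4B, align 4] → 8; @8: magic [2B, align 2] → 10; +2 tail pad (align 4); size 12, align 4
@0: height [4B, align 4] → 4
@4: layer [12B, align 4] → 16
within Packet: window at 0
4 + 0 = 4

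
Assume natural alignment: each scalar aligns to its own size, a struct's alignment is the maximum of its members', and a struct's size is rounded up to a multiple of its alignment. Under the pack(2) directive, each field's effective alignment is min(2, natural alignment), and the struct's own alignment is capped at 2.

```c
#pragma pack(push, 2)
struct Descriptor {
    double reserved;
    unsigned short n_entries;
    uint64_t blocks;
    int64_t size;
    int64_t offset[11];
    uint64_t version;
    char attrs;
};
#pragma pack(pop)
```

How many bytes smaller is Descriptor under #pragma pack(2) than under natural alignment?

12

natural layout:
  0..8  reserved  (8B, 8-aligned)
  8..10  n_entries  (2B, 2-aligned)
  10..16  -- padding (6B)
  16..24  blocks  (8B, 8-aligned)
  24..32  size  (8B, 8-aligned)
  32..120  offset  (88B, 8-aligned)
  120..128  version  (8B, 8-aligned)
  128..129  attrs  (1B, 1-aligned)
  129..136  -- tail padding (7B)
  sizeof = 136, alignof = 8
packed(2) layout:
  0..8  reserved  (8B, 2-aligned)
  8..10  n_entries  (2B, 2-aligned)
  10..18  blocks  (8B, 2-aligned)
  18..26  size  (8B, 2-aligned)
  26..114  offset  (88B, 2-aligned)
  114..122  version  (8B, 2-aligned)
  122..123  attrs  (1B, 1-aligned)
  123..124  -- tail padding (1B)
  sizeof = 124, alignof = 2
136 − 124 = 12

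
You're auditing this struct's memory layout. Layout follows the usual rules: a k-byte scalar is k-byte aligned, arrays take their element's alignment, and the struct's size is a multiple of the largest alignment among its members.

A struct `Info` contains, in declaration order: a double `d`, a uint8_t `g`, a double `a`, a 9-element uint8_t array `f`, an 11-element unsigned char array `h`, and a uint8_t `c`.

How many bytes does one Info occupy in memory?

48 bytes

d at 0 (size 8, align 8) → ends 8
g at 8 (size 1, align 1) → ends 9
pad 7 to align 8 for a
a at 16 (size 8, align 8) → ends 24
f at 24 (size 9, align 1) → ends 33
h at 33 (size 11, align 1) → ends 44
c at 44 (size 1, align 1) → ends 45
tail pad 3 to reach multiple of 8
total 48 bytes, alignment 8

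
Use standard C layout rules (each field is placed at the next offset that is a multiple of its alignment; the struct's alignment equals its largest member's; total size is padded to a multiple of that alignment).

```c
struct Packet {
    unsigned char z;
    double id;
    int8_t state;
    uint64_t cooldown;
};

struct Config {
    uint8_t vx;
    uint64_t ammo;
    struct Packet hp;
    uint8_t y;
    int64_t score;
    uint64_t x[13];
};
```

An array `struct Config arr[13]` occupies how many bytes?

Packet: @0: z [1B, align 1] → 1; +7 pad (align 8); @8: id [8B, align 8] → 16; @16: state [1B, align 1] → 17; +7 pad (align 8); @24: cooldown [8B, align 8] → 32; size 32, align 8
@0: vx [1B, align 1] → 1
+7 pad (align 8)
@8: ammo [8B, align 8] → 16
@16: hp [32B, align 8] → 48
@48: y [1B, align 1] → 49
+7 pad (align 8)
@56: score [8B, align 8] → 64
@64: x [104B, align 8] → 168
size 168, align 8
array of 13: 13 × 168 = 2184

2184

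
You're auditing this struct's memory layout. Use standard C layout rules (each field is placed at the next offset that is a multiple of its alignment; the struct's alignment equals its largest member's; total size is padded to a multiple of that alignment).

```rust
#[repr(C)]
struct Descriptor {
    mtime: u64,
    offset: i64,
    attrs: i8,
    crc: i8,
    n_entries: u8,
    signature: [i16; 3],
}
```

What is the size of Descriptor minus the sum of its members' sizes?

@0: mtime [8B, align 8] → 8
@8: offset [8B, align 8] → 16
@16: attrs [1B, align 1] → 17
@17: crc [1B, align 1] → 18
@18: n_entries [1B, align 1] → 19
+1 pad (align 2)
@20: signature [6B, align 2] → 26
+6 tail pad (align 8)
size 32, align 8
data bytes 25, size 32 → padding 7

7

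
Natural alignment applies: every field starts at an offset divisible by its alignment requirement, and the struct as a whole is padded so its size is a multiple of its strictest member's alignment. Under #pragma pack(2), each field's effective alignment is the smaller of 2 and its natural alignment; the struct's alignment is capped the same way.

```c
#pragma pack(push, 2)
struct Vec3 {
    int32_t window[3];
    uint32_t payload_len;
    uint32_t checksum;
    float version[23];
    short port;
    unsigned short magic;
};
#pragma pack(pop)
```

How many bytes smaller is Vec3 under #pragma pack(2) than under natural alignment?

natural layout:
  window at 0 (size 12, align 4) → ends 12
  payload_len at 12 (size 4, align 4) → ends 16
  checksum at 16 (size 4, align 4) → ends 20
  version at 20 (size 92, align 4) → ends 112
  port at 112 (size 2, align 2) → ends 114
  magic at 114 (size 2, align 2) → ends 116
  total 116 bytes, alignment 4
packed(2) layout:
  window at 0 (size 12, align 2) → ends 12
  payload_len at 12 (size 4, align 2) → ends 16
  checksum at 16 (size 4, align 2) → ends 20
  version at 20 (size 92, align 2) → ends 112
  port at 112 (size 2, align 2) → ends 114
  magic at 114 (size 2, align 2) → ends 116
  total 116 bytes, alignment 2
116 − 116 = 0

0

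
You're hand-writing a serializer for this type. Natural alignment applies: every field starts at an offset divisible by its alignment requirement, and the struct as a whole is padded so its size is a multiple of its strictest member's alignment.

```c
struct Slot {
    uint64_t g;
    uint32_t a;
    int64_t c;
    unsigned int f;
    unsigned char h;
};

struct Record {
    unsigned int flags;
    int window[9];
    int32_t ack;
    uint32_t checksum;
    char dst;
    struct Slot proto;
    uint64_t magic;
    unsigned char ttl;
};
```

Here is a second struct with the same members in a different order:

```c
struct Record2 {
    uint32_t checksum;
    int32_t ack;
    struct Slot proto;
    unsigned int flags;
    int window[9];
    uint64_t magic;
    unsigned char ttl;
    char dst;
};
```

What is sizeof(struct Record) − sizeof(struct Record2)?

8

Slot: 0..8  g  (8B, 8-aligned); 8..12  a  (4B, 4-aligned); 12..16  -- padding (4B); 16..24  c  (8B, 8-aligned); 24..28  f  (4B, 4-aligned); 28..29  h  (1B, 1-aligned); 29..32  -- tail padding (3B); sizeof = 32, alignof = 8
0..4  flags  (4B, 4-aligned)
4..40  window  (36B, 4-aligned)
40..44  ack  (4B, 4-aligned)
44..48  checksum  (4B, 4-aligned)
48..49  dst  (1B, 1-aligned)
49..56  -- padding (7B)
56..88  proto  (32B, 8-aligned)
88..96  magic  (8B, 8-aligned)
96..97  ttl  (1B, 1-aligned)
97..104  -- tail padding (7B)
sizeof = 104, alignof = 8
— Record2 —
0..4  checksum  (4B, 4-aligned)
4..8  ack  (4B, 4-aligned)
8..40  proto  (32B, 8-aligned)
40..44  flags  (4B, 4-aligned)
44..80  window  (36B, 4-aligned)
80..88  magic  (8B, 8-aligned)
88..89  ttl  (1B, 1-aligned)
89..90  dst  (1B, 1-aligned)
90..96  -- tail padding (6B)
sizeof = 96, alignof = 8
104 − 96 = 8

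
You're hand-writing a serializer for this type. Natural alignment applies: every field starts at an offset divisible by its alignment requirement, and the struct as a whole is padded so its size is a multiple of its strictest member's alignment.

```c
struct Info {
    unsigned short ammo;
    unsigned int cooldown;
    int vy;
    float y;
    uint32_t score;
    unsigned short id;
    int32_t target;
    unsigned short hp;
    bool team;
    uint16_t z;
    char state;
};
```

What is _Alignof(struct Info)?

member alignments: ammo=2, cooldown=4, vy=4, y=4, score=4, id=2, target=4, hp=2, team=1, z=2, state=1
max = 4

4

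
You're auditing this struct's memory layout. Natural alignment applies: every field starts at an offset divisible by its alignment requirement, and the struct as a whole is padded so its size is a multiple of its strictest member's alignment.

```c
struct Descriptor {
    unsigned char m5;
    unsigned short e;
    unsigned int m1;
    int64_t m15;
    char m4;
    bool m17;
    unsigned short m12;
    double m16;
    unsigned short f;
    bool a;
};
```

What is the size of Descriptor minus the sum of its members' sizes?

10

0..1  m5  (1B, 1-aligned)
1..2  -- padding (1B)
2..4  e  (2B, 2-aligned)
4..8  m1  (4B, 4-aligned)
8..16  m15  (8B, 8-aligned)
16..17  m4  (1B, 1-aligned)
17..18  m17  (1B, 1-aligned)
18..20  m12  (2B, 2-aligned)
20..24  -- padding (4B)
24..32  m16  (8B, 8-aligned)
32..34  f  (2B, 2-aligned)
34..35  a  (1B, 1-aligned)
35..40  -- tail padding (5B)
sizeof = 40, alignof = 8
data bytes 30, size 40 → padding 10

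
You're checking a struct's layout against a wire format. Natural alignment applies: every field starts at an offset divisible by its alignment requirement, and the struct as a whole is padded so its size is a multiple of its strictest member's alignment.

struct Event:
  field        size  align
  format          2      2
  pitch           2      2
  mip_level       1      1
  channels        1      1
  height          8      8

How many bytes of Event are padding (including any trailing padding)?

@0: format [2B, align 2] → 2
@2: pitch [2B, align 2] → 4
@4: mip_level [1B, align 1] → 5
@5: channels [1B, align 1] → 6
+2 pad (align 8)
@8: height [8B, align 8] → 16
size 16, align 8
data bytes 14, size 16 → padding 2

2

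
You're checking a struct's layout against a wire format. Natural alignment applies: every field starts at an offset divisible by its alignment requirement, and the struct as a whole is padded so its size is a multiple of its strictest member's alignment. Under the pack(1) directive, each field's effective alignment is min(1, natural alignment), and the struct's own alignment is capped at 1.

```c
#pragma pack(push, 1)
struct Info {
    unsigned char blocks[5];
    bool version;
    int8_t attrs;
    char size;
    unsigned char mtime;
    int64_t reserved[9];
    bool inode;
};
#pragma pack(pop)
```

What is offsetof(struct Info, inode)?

@0: blocks [5B, align 1] → 5
@5: version [1B, align 1] → 6
@6: attrs [1B, align 1] → 7
@7: size [1B, align 1] → 8
@8: mtime [1B, align 1] → 9
@9: reserved [72B, align 1] → 81
@81: inode [1B, align 1] → 82

81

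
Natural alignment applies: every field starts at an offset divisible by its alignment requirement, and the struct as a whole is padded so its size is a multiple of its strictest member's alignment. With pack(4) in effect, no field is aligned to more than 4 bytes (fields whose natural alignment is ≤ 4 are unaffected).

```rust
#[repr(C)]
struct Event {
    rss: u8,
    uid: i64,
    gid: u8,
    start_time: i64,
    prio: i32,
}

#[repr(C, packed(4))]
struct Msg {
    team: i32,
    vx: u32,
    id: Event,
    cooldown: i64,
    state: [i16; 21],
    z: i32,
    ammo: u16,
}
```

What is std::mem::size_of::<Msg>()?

Event: @0: rss [1B, align 1] → 1; +7 pad (align 8); @8: uid [8B, align 8] → 16; @16: gid [1B, align 1] → 17; +7 pad (align 8); @24: start_time [8B, align 8] → 32; @32: prio [4B, align 4] → 36; +4 tail pad (align 8); size 40, align 8
@0: team [4B, align 4] → 4
@4: vx [4B, align 4] → 8
@8: id [40B, align 4] → 48
@48: cooldown [8B, align 4] → 56
@56: state [42B, align 2] → 98
+2 pad (align 4)
@100: z [4B, align 4] → 104
@104: ammo [2B, align 2] → 106
+2 tail pad (align 4)
size 108, align 4

108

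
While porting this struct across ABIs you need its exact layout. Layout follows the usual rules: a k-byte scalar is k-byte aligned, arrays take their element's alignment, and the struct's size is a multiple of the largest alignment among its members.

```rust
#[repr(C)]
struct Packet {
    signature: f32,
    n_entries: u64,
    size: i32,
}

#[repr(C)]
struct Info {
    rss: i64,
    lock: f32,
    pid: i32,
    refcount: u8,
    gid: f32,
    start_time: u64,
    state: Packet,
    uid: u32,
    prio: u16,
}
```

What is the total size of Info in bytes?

64

Packet: @0: signature [4B, align 4] → 4; +4 pad (align 8); @8: n_entries [8B, align 8] → 16; @16: size [4B, align 4] → 20; +4 tail pad (align 8); size 24, align 8
@0: rss [8B, align 8] → 8
@8: lock [4B, align 4] → 12
@12: pid [4B, align 4] → 16
@16: refcount [1B, align 1] → 17
+3 pad (align 4)
@20: gid [4B, align 4] → 24
@24: start_time [8B, align 8] → 32
@32: state [24B, align 8] → 56
@56: uid [4B, align 4] → 60
@60: prio [2B, align 2] → 62
+2 tail pad (align 8)
size 64, align 8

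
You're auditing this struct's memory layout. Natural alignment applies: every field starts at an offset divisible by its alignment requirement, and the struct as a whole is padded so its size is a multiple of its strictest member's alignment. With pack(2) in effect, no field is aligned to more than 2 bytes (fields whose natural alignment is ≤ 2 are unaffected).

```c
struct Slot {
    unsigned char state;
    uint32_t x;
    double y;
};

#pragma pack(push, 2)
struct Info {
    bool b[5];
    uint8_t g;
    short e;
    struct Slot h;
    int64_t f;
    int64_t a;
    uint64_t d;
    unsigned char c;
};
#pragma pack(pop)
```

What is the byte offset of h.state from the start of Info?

8

Slot: state at 0 (size 1, align 1) → ends 1; pad 3 to align 4 for x; x at 4 (size 4, align 4) → ends 8; y at 8 (size 8, align 8) → ends 16; total 16 bytes, alignment 8
b at 0 (size 5, align 1) → ends 5
g at 5 (size 1, align 1) → ends 6
e at 6 (size 2, align 2) → ends 8
h at 8 (size 16, align 2) → ends 24
within Slot: state at 0
8 + 0 = 8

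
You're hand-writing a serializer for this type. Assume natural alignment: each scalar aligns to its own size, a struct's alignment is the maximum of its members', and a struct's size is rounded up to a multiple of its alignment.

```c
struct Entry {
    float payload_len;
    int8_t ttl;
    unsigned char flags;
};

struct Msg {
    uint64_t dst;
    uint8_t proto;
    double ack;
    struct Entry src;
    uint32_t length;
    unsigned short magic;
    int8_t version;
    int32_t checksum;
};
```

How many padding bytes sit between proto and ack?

Entry: @0: payload_len [4B, align 4] → 4; @4: ttl [1B, align 1] → 5; @5: flags [1B, align 1] → 6; +2 tail pad (align 4); size 8, align 4
@0: dst [8B, align 8] → 8
@8: proto [1B, align 1] → 9
+7 pad (align 8)
@16: ack [8B, align 8] → 24

7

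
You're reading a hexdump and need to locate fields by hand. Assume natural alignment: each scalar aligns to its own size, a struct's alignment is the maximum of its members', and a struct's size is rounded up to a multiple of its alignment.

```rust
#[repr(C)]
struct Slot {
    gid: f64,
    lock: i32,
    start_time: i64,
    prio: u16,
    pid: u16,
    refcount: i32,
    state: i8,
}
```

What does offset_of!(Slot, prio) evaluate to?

24

0..8  gid  (8B, 8-aligned)
8..12  lock  (4B, 4-aligned)
12..16  -- padding (4B)
16..24  start_time  (8B, 8-aligned)
24..26  prio  (2B, 2-aligned)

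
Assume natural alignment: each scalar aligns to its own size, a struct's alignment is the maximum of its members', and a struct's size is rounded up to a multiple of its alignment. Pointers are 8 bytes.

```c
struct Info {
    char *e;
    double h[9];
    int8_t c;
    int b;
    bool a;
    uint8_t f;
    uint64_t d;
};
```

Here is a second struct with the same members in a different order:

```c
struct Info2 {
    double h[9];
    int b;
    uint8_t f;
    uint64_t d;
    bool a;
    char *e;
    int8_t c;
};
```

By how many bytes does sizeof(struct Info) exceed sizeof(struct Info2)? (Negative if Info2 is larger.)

-8

e at 0 (size 8, align 8) → ends 8
h at 8 (size 72, align 8) → ends 80
c at 80 (size 1, align 1) → ends 81
pad 3 to align 4 for b
b at 84 (size 4, align 4) → ends 88
a at 88 (size 1, align 1) → ends 89
f at 89 (size 1, align 1) → ends 90
pad 6 to align 8 for d
d at 96 (size 8, align 8) → ends 104
total 104 bytes, alignment 8
— Info2 —
h at 0 (size 72, align 8) → ends 72
b at 72 (size 4, align 4) → ends 76
f at 76 (size 1, align 1) → ends 77
pad 3 to align 8 for d
d at 80 (size 8, align 8) → ends 88
a at 88 (size 1, align 1) → ends 89
pad 7 to align 8 for e
e at 96 (size 8, align 8) → ends 104
c at 104 (size 1, align 1) → ends 105
tail pad 7 to reach multiple of 8
total 112 bytes, alignment 8
104 − 112 = -8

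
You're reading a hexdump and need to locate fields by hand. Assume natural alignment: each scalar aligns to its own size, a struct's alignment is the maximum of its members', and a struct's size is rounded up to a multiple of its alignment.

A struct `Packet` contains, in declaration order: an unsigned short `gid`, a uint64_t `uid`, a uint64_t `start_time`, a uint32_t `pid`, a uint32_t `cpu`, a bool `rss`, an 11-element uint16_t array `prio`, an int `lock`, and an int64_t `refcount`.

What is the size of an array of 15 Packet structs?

gid at 0 (size 2, align 2) → ends 2
pad 6 to align 8 for uid
uid at 8 (size 8, align 8) → ends 16
start_time at 16 (size 8, align 8) → ends 24
pid at 24 (size 4, align 4) → ends 28
cpu at 28 (size 4, align 4) → ends 32
rss at 32 (size 1, align 1) → ends 33
pad 1 to align 2 for prio
prio at 34 (size 22, align 2) → ends 56
lock at 56 (size 4, align 4) → ends 60
pad 4 to align 8 for refcount
refcount at 64 (size 8, align 8) → ends 72
total 72 bytes, alignment 8
array of 15: 15 × 72 = 1080

1080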